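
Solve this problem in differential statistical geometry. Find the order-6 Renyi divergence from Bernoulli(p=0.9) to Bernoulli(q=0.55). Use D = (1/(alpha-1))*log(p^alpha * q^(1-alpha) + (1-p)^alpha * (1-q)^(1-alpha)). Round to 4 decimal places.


Renyi divergence of order alpha between Bernoulli distributions:
D = (1/(alpha-1))*log(p^alpha * q^(1-alpha) + (1-p)^alpha * (1-q)^(1-alpha)).
alpha = 6, p = 0.9, q = 0.55.
p^alpha * q^(1-alpha) = 0.9^6 * 0.55^-5 = 10.559458.
(1-p)^alpha * (1-q)^(1-alpha) = 0.1^6 * 0.45^-5 = 5.4e-05.
sum = 10.559458 + 5.4e-05 = 10.559512.
D = (1/5)*log(10.559512) = 0.4714

0.4714


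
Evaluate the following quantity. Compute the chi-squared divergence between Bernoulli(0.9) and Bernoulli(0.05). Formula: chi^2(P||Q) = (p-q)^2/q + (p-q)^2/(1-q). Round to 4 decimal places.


Chi-squared divergence between Bernoulli distributions:
chi^2 = (p-q)^2/q + (p-q)^2/(1-q).
p = 0.9, q = 0.05, p-q = 0.85.
(p-q)^2 = 0.7225.
term1 = 0.7225/0.05 = 14.45.
term2 = 0.7225/0.95 = 0.760526.
chi^2 = 14.45 + 0.760526 = 15.2105

15.2105


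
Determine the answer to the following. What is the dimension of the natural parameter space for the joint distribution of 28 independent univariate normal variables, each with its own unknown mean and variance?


Exponential family dimension calculation:
Each univariate normal has two natural parameters (mu/sigma^2 and -1/(2 sigma^2)).
With 28 independent components, dim = 2 * 28 = 56.

56


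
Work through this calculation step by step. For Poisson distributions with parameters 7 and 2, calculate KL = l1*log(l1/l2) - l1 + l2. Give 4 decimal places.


KL divergence for Poisson:
KL = l1*log(l1/l2) - l1 + l2.
l1 = 7, l2 = 2.
log(7/2) = 1.252763.
l1*log(l1/l2) = 7 * 1.252763 = 8.769341.
KL = 8.769341 - 7 + 2 = 3.7693

3.7693


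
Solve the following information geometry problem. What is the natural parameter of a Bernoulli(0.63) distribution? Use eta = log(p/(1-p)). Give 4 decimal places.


Natural parameter for Bernoulli: eta = log(p/(1-p)).
p = 0.63, 1-p = 0.37.
p/(1-p) = 1.702703.
eta = log(1.702703) = 0.5322

0.5322


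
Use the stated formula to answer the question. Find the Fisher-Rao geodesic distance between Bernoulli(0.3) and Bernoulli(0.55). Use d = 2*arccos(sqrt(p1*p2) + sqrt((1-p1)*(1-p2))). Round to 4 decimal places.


Geodesic distance on Bernoulli manifold:
d(p1,p2) = 2*arccos(sqrt(p1*p2) + sqrt((1-p1)*(1-p2))).
sqrt(p1*p2) = sqrt(0.3*0.55) = 0.406202.
sqrt((1-p1)*(1-p2)) = sqrt(0.7*0.45) = 0.561249.
arg = 0.406202 + 0.561249 = 0.967451.
d = 2*arccos(0.967451) = 0.5117

0.5117


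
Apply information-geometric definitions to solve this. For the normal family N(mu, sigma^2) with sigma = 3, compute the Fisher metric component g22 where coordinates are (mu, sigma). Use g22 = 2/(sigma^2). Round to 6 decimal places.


For the 2-parameter normal family, the Fisher metric has:
  g11 = 1/sigma^2, g22 = 2/sigma^2.
sigma = 3, sigma^2 = 9.
g22 = 0.222222

0.222222


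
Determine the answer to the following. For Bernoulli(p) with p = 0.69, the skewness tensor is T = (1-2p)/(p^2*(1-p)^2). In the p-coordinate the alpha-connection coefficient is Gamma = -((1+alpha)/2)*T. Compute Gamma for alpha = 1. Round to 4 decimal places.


Skewness (Amari-Chentsov) tensor: T = (1-2p)/(p^2*(1-p)^2).
p = 0.69, 1-2p = -0.38, p^2 = 0.4761, (1-p)^2 = 0.0961.
T = -0.38/(0.4761 * 0.0961) = -8.305428.
In the p-coordinate, Gamma^(alpha) = Gamma^(0) - (alpha/2)*T with Gamma^(0) = (1/2)*g'(p) = -T/2,
so Gamma^(alpha) = -((1+alpha)/2)*T.
alpha = 1, -(1+alpha)/2 = -1.0.
Gamma = -1.0 * -8.305428 = 8.3054

8.3054


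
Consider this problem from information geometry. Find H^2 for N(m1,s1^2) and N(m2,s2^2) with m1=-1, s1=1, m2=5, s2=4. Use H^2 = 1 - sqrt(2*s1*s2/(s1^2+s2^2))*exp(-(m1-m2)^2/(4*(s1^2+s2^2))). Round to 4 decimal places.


Squared Hellinger distance for Gaussians:
H^2 = 1 - sqrt(2*s1*s2/(s1^2+s2^2)) * exp(-(m1-m2)^2/(4*(s1^2+s2^2))).
s1^2 = 1, s2^2 = 16, s1^2+s2^2 = 17.
sqrt(2*1*4/(17)) = 0.685994.
(m1-m2)^2 = (-6)^2 = 36.
exp(-36/(4*17)) = exp(-0.529412) = 0.588951.
H^2 = 1 - 0.685994*0.588951 = 0.5960

0.5960


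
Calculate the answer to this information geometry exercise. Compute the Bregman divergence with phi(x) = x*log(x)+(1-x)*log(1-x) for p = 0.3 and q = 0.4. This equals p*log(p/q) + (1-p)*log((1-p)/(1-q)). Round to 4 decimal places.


Bregman divergence with negative entropy generator:
D = p*log(p/q) + (1-p)*log((1-p)/(1-q)).
p = 0.3, q = 0.4.
p*log(p/q) = 0.3*log(0.3/0.4) = -0.086305.
(1-p)*log((1-p)/(1-q)) = 0.7*log(0.7/0.6) = 0.107905.
D = -0.086305 + 0.107905 = 0.0216

0.0216


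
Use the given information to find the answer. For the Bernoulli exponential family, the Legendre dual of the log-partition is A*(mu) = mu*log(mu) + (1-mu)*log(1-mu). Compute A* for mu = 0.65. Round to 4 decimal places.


Legendre transform for Bernoulli:
A*(mu) = mu*log(mu) + (1-mu)*log(1-mu).
mu = 0.65, 1-mu = 0.35.
mu*log(mu) = 0.65*log(0.65) = -0.280009.
(1-mu)*log(1-mu) = 0.35*log(0.35) = -0.367438.
A* = -0.280009 + -0.367438 = -0.6474

-0.6474


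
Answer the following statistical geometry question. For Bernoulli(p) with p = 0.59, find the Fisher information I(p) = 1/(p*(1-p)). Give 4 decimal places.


For Bernoulli(p), Fisher information is I(p) = 1/(p*(1-p)).
p = 0.59, 1-p = 0.41.
p*(1-p) = 0.2419.
I(p) = 1/0.2419 = 4.1339

4.1339


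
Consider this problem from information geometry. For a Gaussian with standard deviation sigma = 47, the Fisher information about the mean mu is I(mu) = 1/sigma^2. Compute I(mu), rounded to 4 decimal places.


The Fisher information for the mean of a normal distribution is I(mu) = 1/sigma^2.
sigma = 47, so sigma^2 = 2209.
I(mu) = 1/2209 = 0.0005

0.0005


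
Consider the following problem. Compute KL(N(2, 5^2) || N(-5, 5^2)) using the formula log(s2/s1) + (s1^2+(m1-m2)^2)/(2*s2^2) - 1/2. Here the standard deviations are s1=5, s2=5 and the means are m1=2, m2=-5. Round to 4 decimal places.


KL divergence between normal distributions:
KL = log(s2/s1) + (s1^2 + (m1-m2)^2)/(2*s2^2) - 1/2.
log(5/5) = 0.0.
(5^2 + (2--5)^2)/(2*5^2) = (25 + 49)/50 = 1.48.
KL = 0.0 + 1.48 - 0.5 = 0.9800

0.9800


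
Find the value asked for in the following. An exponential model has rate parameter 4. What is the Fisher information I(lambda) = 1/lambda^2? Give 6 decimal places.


Fisher information for exponential: I(lambda) = 1/lambda^2.
lambda = 4, lambda^2 = 16.
I = 1/16 = 0.062500

0.062500


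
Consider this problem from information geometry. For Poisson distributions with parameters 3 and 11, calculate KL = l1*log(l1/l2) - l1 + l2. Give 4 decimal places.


KL divergence for Poisson:
KL = l1*log(l1/l2) - l1 + l2.
l1 = 3, l2 = 11.
log(3/11) = -1.299283.
l1*log(l1/l2) = 3 * -1.299283 = -3.897849.
KL = -3.897849 - 3 + 11 = 4.1022

4.1022


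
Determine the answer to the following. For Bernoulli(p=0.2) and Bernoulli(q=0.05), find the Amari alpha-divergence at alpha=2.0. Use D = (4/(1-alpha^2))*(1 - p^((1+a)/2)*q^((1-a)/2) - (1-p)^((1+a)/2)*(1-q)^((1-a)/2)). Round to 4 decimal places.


Amari alpha-divergence:
D = (4/(1-alpha^2))*(1 - p^((1+a)/2)*q^((1-a)/2) - (1-p)^((1+a)/2)*(1-q)^((1-a)/2)).
alpha = 2.0, p = 0.2, q = 0.05.
e1 = (1+alpha)/2 = 1.5, e2 = (1-alpha)/2 = -0.5.
t1 = p^e1 * q^e2 = 0.2^1.5 * 0.05^-0.5 = 0.4.
t2 = (1-p)^e1 * (1-q)^e2 = 0.8^1.5 * 0.95^-0.5 = 0.73413.
4/(1-alpha^2) = -1.333333.
D = -1.333333*(1 - 0.4 - 0.73413) = 0.1788

0.1788


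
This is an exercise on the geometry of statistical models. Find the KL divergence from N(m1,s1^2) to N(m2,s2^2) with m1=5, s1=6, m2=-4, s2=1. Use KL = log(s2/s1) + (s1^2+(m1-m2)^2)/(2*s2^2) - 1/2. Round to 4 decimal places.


KL divergence between normal distributions:
KL = log(s2/s1) + (s1^2 + (m1-m2)^2)/(2*s2^2) - 1/2.
log(1/6) = -1.791759.
(6^2 + (5--4)^2)/(2*1^2) = (36 + 81)/2 = 58.5.
KL = -1.791759 + 58.5 - 0.5 = 56.2082

56.2082


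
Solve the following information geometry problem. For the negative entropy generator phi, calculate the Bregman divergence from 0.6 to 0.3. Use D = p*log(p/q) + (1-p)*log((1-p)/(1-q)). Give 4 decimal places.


Bregman divergence with negative entropy generator:
D = p*log(p/q) + (1-p)*log((1-p)/(1-q)).
p = 0.6, q = 0.3.
p*log(p/q) = 0.6*log(0.6/0.3) = 0.415888.
(1-p)*log((1-p)/(1-q)) = 0.4*log(0.4/0.7) = -0.223846.
D = 0.415888 + -0.223846 = 0.1920

0.1920


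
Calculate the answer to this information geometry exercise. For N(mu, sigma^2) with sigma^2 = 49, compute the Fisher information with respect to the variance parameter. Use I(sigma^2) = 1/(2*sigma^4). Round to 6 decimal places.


Fisher information for variance: I(sigma^2) = 1/(2*sigma^4).
sigma^2 = 49, so sigma^4 = 2401.
I = 1/(2*2401) = 1/4802 = 0.000208

0.000208


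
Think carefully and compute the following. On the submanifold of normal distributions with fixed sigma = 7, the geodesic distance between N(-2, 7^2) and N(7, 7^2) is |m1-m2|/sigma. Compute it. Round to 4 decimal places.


On the fixed-variance normal subfamily, geodesic distance = |m1-m2|/sigma.
|-2 - 7| = 9.
sigma = 7.
d = 9/7 = 1.2857

1.2857


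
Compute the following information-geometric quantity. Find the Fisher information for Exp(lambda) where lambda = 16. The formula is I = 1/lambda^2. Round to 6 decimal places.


Fisher information for exponential: I(lambda) = 1/lambda^2.
lambda = 16, lambda^2 = 256.
I = 1/256 = 0.003906

0.003906


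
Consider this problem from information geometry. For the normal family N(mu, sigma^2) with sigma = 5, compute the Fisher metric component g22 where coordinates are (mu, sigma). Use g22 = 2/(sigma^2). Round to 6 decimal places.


For the 2-parameter normal family, the Fisher metric has:
  g11 = 1/sigma^2, g22 = 2/sigma^2.
sigma = 5, sigma^2 = 25.
g22 = 0.080000

0.080000


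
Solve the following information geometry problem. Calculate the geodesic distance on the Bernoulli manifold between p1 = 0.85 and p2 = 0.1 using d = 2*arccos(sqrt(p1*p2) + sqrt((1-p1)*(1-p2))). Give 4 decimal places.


Geodesic distance on Bernoulli manifold:
d(p1,p2) = 2*arccos(sqrt(p1*p2) + sqrt((1-p1)*(1-p2))).
sqrt(p1*p2) = sqrt(0.85*0.1) = 0.291548.
sqrt((1-p1)*(1-p2)) = sqrt(0.15*0.9) = 0.367423.
arg = 0.291548 + 0.367423 = 0.658971.
d = 2*arccos(0.658971) = 1.7027

1.7027


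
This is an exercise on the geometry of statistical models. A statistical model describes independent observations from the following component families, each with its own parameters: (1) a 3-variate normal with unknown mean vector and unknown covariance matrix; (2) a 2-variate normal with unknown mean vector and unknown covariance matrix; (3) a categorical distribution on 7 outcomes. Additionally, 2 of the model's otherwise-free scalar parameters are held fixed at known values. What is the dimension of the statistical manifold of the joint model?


The dimension of a statistical manifold equals the number of free
(independent) real parameters of the model. For a product of independent
blocks the parameter counts add.
- 3-variate normal: 3 (mean) + 3*4/2 = 6 (symmetric covariance) = 9.
- 2-variate normal: 2 (mean) + 2*3/2 = 3 (symmetric covariance) = 5.
- categorical on 7 outcomes (probabilities sum to 1): 7-1 = 6.
Total = 9 + 5 + 6 = 20.
2 parameter(s) fixed at known values: 20 - 2 = 18.
Dimension = 18

18


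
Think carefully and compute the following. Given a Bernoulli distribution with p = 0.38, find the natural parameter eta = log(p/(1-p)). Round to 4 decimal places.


Natural parameter for Bernoulli: eta = log(p/(1-p)).
p = 0.38, 1-p = 0.62.
p/(1-p) = 0.612903.
eta = log(0.612903) = -0.4895

-0.4895


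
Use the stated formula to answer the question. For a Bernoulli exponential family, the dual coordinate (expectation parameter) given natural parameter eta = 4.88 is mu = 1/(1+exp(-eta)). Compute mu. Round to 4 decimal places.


Dual coordinate (expectation parameter) for Bernoulli:
mu = 1/(1+exp(-eta)).
eta = 4.88.
exp(-eta) = exp(-4.88) = 0.007597.
mu = 1/(1+0.007597) = 0.9925

0.9925


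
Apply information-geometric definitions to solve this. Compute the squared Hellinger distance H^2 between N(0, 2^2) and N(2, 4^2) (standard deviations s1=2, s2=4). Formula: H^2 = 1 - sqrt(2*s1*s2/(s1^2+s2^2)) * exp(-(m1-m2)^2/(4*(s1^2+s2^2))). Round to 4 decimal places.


Squared Hellinger distance for Gaussians:
H^2 = 1 - sqrt(2*s1*s2/(s1^2+s2^2)) * exp(-(m1-m2)^2/(4*(s1^2+s2^2))).
s1^2 = 4, s2^2 = 16, s1^2+s2^2 = 20.
sqrt(2*2*4/(20)) = 0.894427.
(m1-m2)^2 = (-2)^2 = 4.
exp(-4/(4*20)) = exp(-0.05) = 0.951229.
H^2 = 1 - 0.894427*0.951229 = 0.1492

0.1492


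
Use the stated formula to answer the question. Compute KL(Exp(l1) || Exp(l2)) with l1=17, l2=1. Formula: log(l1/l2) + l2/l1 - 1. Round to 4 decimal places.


KL divergence for exponential family:
KL = log(l1/l2) + l2/l1 - 1.
log(17/1) = 2.833213.
1/17 = 0.058824.
KL = 2.833213 + 0.058824 - 1 = 1.8920

1.8920


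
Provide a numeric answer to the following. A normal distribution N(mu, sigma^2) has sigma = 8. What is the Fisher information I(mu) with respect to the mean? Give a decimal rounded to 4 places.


The Fisher information for the mean of a normal distribution is I(mu) = 1/sigma^2.
sigma = 8, so sigma^2 = 64.
I(mu) = 1/64 = 0.0156

0.0156


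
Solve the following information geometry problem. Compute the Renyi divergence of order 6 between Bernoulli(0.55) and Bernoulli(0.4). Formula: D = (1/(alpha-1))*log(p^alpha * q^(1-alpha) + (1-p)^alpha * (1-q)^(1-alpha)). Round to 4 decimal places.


Renyi divergence of order alpha between Bernoulli distributions:
D = (1/(alpha-1))*log(p^alpha * q^(1-alpha) + (1-p)^alpha * (1-q)^(1-alpha)).
alpha = 6, p = 0.55, q = 0.4.
p^alpha * q^(1-alpha) = 0.55^6 * 0.4^-5 = 2.703188.
(1-p)^alpha * (1-q)^(1-alpha) = 0.45^6 * 0.6^-5 = 0.106787.
sum = 2.703188 + 0.106787 = 2.809975.
D = (1/5)*log(2.809975) = 0.2066

0.2066


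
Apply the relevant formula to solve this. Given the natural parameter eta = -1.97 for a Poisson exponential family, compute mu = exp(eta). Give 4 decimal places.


Expectation parameter for Poisson exponential family:
mu = exp(eta).
eta = -1.97.
mu = exp(-1.97) = 0.1395

0.1395


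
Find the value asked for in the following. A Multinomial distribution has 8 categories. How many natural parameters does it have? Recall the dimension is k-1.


Exponential family dimension calculation:
For Multinomial with k=8 categories, dim = k-1 = 7.

7


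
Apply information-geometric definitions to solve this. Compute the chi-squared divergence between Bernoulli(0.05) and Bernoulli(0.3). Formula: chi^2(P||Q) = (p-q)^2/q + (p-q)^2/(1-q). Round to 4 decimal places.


Chi-squared divergence between Bernoulli distributions:
chi^2 = (p-q)^2/q + (p-q)^2/(1-q).
p = 0.05, q = 0.3, p-q = -0.25.
(p-q)^2 = 0.0625.
term1 = 0.0625/0.3 = 0.208333.
term2 = 0.0625/0.7 = 0.089286.
chi^2 = 0.208333 + 0.089286 = 0.2976

0.2976


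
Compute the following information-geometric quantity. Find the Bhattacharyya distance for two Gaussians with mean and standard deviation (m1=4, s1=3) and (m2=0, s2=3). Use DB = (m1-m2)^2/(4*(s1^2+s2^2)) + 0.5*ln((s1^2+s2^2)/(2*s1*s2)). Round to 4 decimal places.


Bhattacharyya distance between two Gaussians:
DB = (m1-m2)^2/(4*(s1^2+s2^2)) + (1/2)*ln((s1^2+s2^2)/(2*s1*s2)).
(m1-m2)^2 = (4)^2 = 16.
s1^2+s2^2 = 9 + 9 = 18.
term1 = 16/72 = 0.222222.
term2 = 0.5*ln(18/18.0) = 0.0.
DB = 0.222222 + 0.0 = 0.2222

0.2222


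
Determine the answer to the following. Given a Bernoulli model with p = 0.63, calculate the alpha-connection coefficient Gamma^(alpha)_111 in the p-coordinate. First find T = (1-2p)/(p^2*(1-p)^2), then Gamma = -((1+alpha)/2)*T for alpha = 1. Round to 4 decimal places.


Skewness (Amari-Chentsov) tensor: T = (1-2p)/(p^2*(1-p)^2).
p = 0.63, 1-2p = -0.26, p^2 = 0.3969, (1-p)^2 = 0.1369.
T = -0.26/(0.3969 * 0.1369) = -4.785076.
In the p-coordinate, Gamma^(alpha) = Gamma^(0) - (alpha/2)*T with Gamma^(0) = (1/2)*g'(p) = -T/2,
so Gamma^(alpha) = -((1+alpha)/2)*T.
alpha = 1, -(1+alpha)/2 = -1.0.
Gamma = -1.0 * -4.785076 = 4.7851

4.7851


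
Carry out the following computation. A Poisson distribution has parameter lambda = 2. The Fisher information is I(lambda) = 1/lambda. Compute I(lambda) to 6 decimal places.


Fisher information for Poisson: I(lambda) = 1/lambda.
lambda = 2.
I(lambda) = 1/2 = 0.500000

0.500000


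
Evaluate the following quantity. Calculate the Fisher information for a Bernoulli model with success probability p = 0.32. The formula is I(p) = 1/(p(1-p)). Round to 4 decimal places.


For Bernoulli(p), Fisher information is I(p) = 1/(p*(1-p)).
p = 0.32, 1-p = 0.68.
p*(1-p) = 0.2176.
I(p) = 1/0.2176 = 4.5956

4.5956


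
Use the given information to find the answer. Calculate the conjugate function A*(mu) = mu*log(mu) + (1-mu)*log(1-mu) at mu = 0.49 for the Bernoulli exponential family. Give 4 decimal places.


Legendre transform for Bernoulli:
A*(mu) = mu*log(mu) + (1-mu)*log(1-mu).
mu = 0.49, 1-mu = 0.51.
mu*log(mu) = 0.49*log(0.49) = -0.349541.
(1-mu)*log(1-mu) = 0.51*log(0.51) = -0.343406.
A* = -0.349541 + -0.343406 = -0.6929

-0.6929


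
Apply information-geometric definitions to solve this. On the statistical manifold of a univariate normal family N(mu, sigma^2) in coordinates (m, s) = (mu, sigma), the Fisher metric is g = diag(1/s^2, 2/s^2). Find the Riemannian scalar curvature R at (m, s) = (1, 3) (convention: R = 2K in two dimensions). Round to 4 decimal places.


The metric has the form g = (A dm^2 + B ds^2)/s^2 with A = 1, B = 2.
Substitute u = sqrt(A/B)*m: g = B*(du^2 + ds^2)/s^2, i.e. B times the
Poincare upper half-plane metric, which has constant Gaussian curvature -1.
Scaling a 2D metric by a constant c divides the Gaussian curvature by c,
so K = -1/B = -1/(2) = -0.5000 everywhere (the point (m, s) = (1, 3) is irrelevant:
the curvature is constant).
Scalar curvature in dimension 2: R = 2K = -2/(2) = -1.0000.

-1.0000


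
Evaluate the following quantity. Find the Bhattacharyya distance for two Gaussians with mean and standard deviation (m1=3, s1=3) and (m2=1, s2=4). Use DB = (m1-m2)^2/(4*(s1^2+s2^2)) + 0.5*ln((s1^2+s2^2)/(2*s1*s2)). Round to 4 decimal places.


Bhattacharyya distance between two Gaussians:
DB = (m1-m2)^2/(4*(s1^2+s2^2)) + (1/2)*ln((s1^2+s2^2)/(2*s1*s2)).
(m1-m2)^2 = (2)^2 = 4.
s1^2+s2^2 = 9 + 16 = 25.
term1 = 4/100 = 0.04.
term2 = 0.5*ln(25/24.0) = 0.020411.
DB = 0.04 + 0.020411 = 0.0604

0.0604


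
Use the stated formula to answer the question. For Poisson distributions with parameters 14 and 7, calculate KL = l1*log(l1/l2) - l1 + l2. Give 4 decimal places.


KL divergence for Poisson:
KL = l1*log(l1/l2) - l1 + l2.
l1 = 14, l2 = 7.
log(14/7) = 0.693147.
l1*log(l1/l2) = 14 * 0.693147 = 9.704061.
KL = 9.704061 - 14 + 7 = 2.7041

2.7041


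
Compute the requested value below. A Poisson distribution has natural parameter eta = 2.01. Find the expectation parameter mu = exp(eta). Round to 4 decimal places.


Expectation parameter for Poisson exponential family:
mu = exp(eta).
eta = 2.01.
mu = exp(2.01) = 7.4633

7.4633


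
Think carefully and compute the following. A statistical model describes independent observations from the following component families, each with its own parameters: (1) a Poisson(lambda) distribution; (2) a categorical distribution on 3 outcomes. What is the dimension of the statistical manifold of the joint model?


The dimension of a statistical manifold equals the number of free
(independent) real parameters of the model. For a product of independent
blocks the parameter counts add.
- Poisson (lambda): 1.
- categorical on 3 outcomes (probabilities sum to 1): 3-1 = 2.
Total = 1 + 2 = 3.
Dimension = 3

3


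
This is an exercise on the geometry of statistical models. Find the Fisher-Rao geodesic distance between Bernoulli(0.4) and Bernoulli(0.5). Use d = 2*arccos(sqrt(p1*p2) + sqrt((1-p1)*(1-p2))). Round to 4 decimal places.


Geodesic distance on Bernoulli manifold:
d(p1,p2) = 2*arccos(sqrt(p1*p2) + sqrt((1-p1)*(1-p2))).
sqrt(p1*p2) = sqrt(0.4*0.5) = 0.447214.
sqrt((1-p1)*(1-p2)) = sqrt(0.6*0.5) = 0.547723.
arg = 0.447214 + 0.547723 = 0.994936.
d = 2*arccos(0.994936) = 0.2014

0.2014


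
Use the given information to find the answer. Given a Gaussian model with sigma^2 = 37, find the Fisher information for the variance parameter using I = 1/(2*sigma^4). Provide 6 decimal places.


Fisher information for variance: I(sigma^2) = 1/(2*sigma^4).
sigma^2 = 37, so sigma^4 = 1369.
I = 1/(2*1369) = 1/2738 = 0.000365

0.000365


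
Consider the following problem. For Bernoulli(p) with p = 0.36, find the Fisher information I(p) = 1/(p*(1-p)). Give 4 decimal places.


For Bernoulli(p), Fisher information is I(p) = 1/(p*(1-p)).
p = 0.36, 1-p = 0.64.
p*(1-p) = 0.2304.
I(p) = 1/0.2304 = 4.3403

4.3403


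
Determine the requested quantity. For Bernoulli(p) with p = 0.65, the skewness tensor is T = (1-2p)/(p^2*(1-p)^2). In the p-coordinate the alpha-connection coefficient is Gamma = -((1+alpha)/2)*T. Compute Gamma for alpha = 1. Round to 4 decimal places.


Skewness (Amari-Chentsov) tensor: T = (1-2p)/(p^2*(1-p)^2).
p = 0.65, 1-2p = -0.3, p^2 = 0.4225, (1-p)^2 = 0.1225.
T = -0.3/(0.4225 * 0.1225) = -5.796401.
In the p-coordinate, Gamma^(alpha) = Gamma^(0) - (alpha/2)*T with Gamma^(0) = (1/2)*g'(p) = -T/2,
so Gamma^(alpha) = -((1+alpha)/2)*T.
alpha = 1, -(1+alpha)/2 = -1.0.
Gamma = -1.0 * -5.796401 = 5.7964

5.7964


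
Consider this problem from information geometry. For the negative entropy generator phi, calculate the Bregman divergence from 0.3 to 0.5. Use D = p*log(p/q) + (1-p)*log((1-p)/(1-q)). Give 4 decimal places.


Bregman divergence with negative entropy generator:
D = p*log(p/q) + (1-p)*log((1-p)/(1-q)).
p = 0.3, q = 0.5.
p*log(p/q) = 0.3*log(0.3/0.5) = -0.153248.
(1-p)*log((1-p)/(1-q)) = 0.7*log(0.7/0.5) = 0.235531.
D = -0.153248 + 0.235531 = 0.0823

0.0823


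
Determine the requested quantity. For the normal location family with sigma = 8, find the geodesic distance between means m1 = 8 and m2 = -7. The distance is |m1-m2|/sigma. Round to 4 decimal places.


On the fixed-variance normal subfamily, geodesic distance = |m1-m2|/sigma.
|8 - -7| = 15.
sigma = 8.
d = 15/8 = 1.8750

1.8750


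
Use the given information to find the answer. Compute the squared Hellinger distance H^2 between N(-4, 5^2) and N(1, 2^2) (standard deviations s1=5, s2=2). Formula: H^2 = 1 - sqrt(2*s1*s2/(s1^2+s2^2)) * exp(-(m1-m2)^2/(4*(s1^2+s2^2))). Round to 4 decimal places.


Squared Hellinger distance for Gaussians:
H^2 = 1 - sqrt(2*s1*s2/(s1^2+s2^2)) * exp(-(m1-m2)^2/(4*(s1^2+s2^2))).
s1^2 = 25, s2^2 = 4, s1^2+s2^2 = 29.
sqrt(2*5*2/(29)) = 0.830455.
(m1-m2)^2 = (-5)^2 = 25.
exp(-25/(4*29)) = exp(-0.215517) = 0.806124.
H^2 = 1 - 0.830455*0.806124 = 0.3306

0.3306


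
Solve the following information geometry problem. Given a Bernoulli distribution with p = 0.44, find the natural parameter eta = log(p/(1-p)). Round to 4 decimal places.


Natural parameter for Bernoulli: eta = log(p/(1-p)).
p = 0.44, 1-p = 0.56.
p/(1-p) = 0.785714.
eta = log(0.785714) = -0.2412

-0.2412


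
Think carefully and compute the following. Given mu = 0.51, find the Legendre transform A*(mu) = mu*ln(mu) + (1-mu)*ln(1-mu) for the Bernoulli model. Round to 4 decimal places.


Legendre transform for Bernoulli:
A*(mu) = mu*log(mu) + (1-mu)*log(1-mu).
mu = 0.51, 1-mu = 0.49.
mu*log(mu) = 0.51*log(0.51) = -0.343406.
(1-mu)*log(1-mu) = 0.49*log(0.49) = -0.349541.
A* = -0.343406 + -0.349541 = -0.6929

-0.6929


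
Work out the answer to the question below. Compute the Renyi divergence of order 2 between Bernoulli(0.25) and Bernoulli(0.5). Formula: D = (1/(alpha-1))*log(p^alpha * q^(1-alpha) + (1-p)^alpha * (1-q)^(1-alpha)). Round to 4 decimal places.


Renyi divergence of order alpha between Bernoulli distributions:
D = (1/(alpha-1))*log(p^alpha * q^(1-alpha) + (1-p)^alpha * (1-q)^(1-alpha)).
alpha = 2, p = 0.25, q = 0.5.
p^alpha * q^(1-alpha) = 0.25^2 * 0.5^-1 = 0.125.
(1-p)^alpha * (1-q)^(1-alpha) = 0.75^2 * 0.5^-1 = 1.125.
sum = 0.125 + 1.125 = 1.25.
D = (1/1)*log(1.25) = 0.2231

0.2231


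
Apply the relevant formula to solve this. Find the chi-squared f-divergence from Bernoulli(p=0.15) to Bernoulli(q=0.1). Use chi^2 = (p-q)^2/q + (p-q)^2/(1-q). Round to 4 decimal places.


Chi-squared divergence between Bernoulli distributions:
chi^2 = (p-q)^2/q + (p-q)^2/(1-q).
p = 0.15, q = 0.1, p-q = 0.05.
(p-q)^2 = 0.0025.
term1 = 0.0025/0.1 = 0.025.
term2 = 0.0025/0.9 = 0.002778.
chi^2 = 0.025 + 0.002778 = 0.0278

0.0278


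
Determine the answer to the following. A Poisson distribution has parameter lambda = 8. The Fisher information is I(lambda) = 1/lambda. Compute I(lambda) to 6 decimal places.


Fisher information for Poisson: I(lambda) = 1/lambda.
lambda = 8.
I(lambda) = 1/8 = 0.125000

0.125000


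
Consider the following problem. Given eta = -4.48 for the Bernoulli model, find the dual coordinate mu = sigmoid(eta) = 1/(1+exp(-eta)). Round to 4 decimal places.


Dual coordinate (expectation parameter) for Bernoulli:
mu = 1/(1+exp(-eta)).
eta = -4.48.
exp(-eta) = exp(4.48) = 88.234673.
mu = 1/(1+88.234673) = 0.0112

0.0112


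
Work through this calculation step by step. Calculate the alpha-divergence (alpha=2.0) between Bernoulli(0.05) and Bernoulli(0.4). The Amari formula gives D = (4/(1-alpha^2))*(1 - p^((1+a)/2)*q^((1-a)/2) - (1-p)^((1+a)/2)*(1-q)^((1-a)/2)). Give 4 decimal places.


Amari alpha-divergence:
D = (4/(1-alpha^2))*(1 - p^((1+a)/2)*q^((1-a)/2) - (1-p)^((1+a)/2)*(1-q)^((1-a)/2)).
alpha = 2.0, p = 0.05, q = 0.4.
e1 = (1+alpha)/2 = 1.5, e2 = (1-alpha)/2 = -0.5.
t1 = p^e1 * q^e2 = 0.05^1.5 * 0.4^-0.5 = 0.017678.
t2 = (1-p)^e1 * (1-q)^e2 = 0.95^1.5 * 0.6^-0.5 = 1.19539.
4/(1-alpha^2) = -1.333333.
D = -1.333333*(1 - 0.017678 - 1.19539) = 0.2841

0.2841


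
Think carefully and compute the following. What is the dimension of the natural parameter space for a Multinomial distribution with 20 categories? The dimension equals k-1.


Exponential family dimension calculation:
For Multinomial with k=20 categories, dim = k-1 = 19.

19


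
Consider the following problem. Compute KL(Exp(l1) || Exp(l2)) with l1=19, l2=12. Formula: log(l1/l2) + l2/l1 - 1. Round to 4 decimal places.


KL divergence for exponential family:
KL = log(l1/l2) + l2/l1 - 1.
log(19/12) = 0.459532.
12/19 = 0.631579.
KL = 0.459532 + 0.631579 - 1 = 0.0911

0.0911


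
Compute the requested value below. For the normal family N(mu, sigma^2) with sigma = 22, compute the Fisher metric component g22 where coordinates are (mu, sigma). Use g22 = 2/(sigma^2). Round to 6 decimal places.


For the 2-parameter normal family, the Fisher metric has:
  g11 = 1/sigma^2, g22 = 2/sigma^2.
sigma = 22, sigma^2 = 484.
g22 = 0.004132

0.004132


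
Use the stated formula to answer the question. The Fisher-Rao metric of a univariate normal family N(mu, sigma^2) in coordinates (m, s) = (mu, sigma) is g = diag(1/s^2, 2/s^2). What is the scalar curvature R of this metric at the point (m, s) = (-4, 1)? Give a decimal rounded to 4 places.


The metric has the form g = (A dm^2 + B ds^2)/s^2 with A = 1, B = 2.
Substitute u = sqrt(A/B)*m: g = B*(du^2 + ds^2)/s^2, i.e. B times the
Poincare upper half-plane metric, which has constant Gaussian curvature -1.
Scaling a 2D metric by a constant c divides the Gaussian curvature by c,
so K = -1/B = -1/(2) = -0.5000 everywhere (the point (m, s) = (-4, 1) is irrelevant:
the curvature is constant).
Scalar curvature in dimension 2: R = 2K = -2/(2) = -1.0000.

-1.0000


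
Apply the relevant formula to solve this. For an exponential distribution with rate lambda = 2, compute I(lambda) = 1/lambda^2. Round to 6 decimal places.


Fisher information for exponential: I(lambda) = 1/lambda^2.
lambda = 2, lambda^2 = 4.
I = 1/4 = 0.250000

0.250000


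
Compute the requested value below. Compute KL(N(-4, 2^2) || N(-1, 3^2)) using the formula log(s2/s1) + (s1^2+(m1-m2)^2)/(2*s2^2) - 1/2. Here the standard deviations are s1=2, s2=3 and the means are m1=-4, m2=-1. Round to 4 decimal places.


KL divergence between normal distributions:
KL = log(s2/s1) + (s1^2 + (m1-m2)^2)/(2*s2^2) - 1/2.
log(3/2) = 0.405465.
(2^2 + (-4--1)^2)/(2*3^2) = (4 + 9)/18 = 0.722222.
KL = 0.405465 + 0.722222 - 0.5 = 0.6277

0.6277


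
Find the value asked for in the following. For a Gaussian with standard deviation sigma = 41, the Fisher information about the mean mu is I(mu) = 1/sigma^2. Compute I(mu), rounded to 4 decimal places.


The Fisher information for the mean of a normal distribution is I(mu) = 1/sigma^2.
sigma = 41, so sigma^2 = 1681.
I(mu) = 1/1681 = 0.0006

0.0006


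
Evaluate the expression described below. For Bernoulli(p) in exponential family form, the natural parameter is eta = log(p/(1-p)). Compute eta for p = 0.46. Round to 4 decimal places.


Natural parameter for Bernoulli: eta = log(p/(1-p)).
p = 0.46, 1-p = 0.54.
p/(1-p) = 0.851852.
eta = log(0.851852) = -0.1603

-0.1603


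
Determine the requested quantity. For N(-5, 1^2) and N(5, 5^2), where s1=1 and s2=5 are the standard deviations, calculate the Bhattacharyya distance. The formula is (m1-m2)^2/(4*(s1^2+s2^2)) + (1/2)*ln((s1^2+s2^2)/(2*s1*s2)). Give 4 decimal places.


Bhattacharyya distance between two Gaussians:
DB = (m1-m2)^2/(4*(s1^2+s2^2)) + (1/2)*ln((s1^2+s2^2)/(2*s1*s2)).
(m1-m2)^2 = (-10)^2 = 100.
s1^2+s2^2 = 1 + 25 = 26.
term1 = 100/104 = 0.961538.
term2 = 0.5*ln(26/10.0) = 0.477756.
DB = 0.961538 + 0.477756 = 1.4393

1.4393


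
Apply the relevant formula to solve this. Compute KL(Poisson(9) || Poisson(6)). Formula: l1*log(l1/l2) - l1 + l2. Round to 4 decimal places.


KL divergence for Poisson:
KL = l1*log(l1/l2) - l1 + l2.
l1 = 9, l2 = 6.
log(9/6) = 0.405465.
l1*log(l1/l2) = 9 * 0.405465 = 3.649186.
KL = 3.649186 - 9 + 6 = 0.6492

0.6492


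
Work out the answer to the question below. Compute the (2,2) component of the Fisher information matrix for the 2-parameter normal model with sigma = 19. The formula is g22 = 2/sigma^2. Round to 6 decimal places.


For the 2-parameter normal family, the Fisher metric has:
  g11 = 1/sigma^2, g22 = 2/sigma^2.
sigma = 19, sigma^2 = 361.
g22 = 0.005540

0.005540


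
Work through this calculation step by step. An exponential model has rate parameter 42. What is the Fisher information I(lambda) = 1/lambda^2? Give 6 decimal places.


Fisher information for exponential: I(lambda) = 1/lambda^2.
lambda = 42, lambda^2 = 1764.
I = 1/1764 = 0.000567

0.000567


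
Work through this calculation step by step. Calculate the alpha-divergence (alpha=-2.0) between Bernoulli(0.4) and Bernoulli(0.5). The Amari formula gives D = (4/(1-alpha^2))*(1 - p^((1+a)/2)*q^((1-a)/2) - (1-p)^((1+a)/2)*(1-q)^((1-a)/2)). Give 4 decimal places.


Amari alpha-divergence:
D = (4/(1-alpha^2))*(1 - p^((1+a)/2)*q^((1-a)/2) - (1-p)^((1+a)/2)*(1-q)^((1-a)/2)).
alpha = -2.0, p = 0.4, q = 0.5.
e1 = (1+alpha)/2 = -0.5, e2 = (1-alpha)/2 = 1.5.
t1 = p^e1 * q^e2 = 0.4^-0.5 * 0.5^1.5 = 0.559017.
t2 = (1-p)^e1 * (1-q)^e2 = 0.6^-0.5 * 0.5^1.5 = 0.456435.
4/(1-alpha^2) = -1.333333.
D = -1.333333*(1 - 0.559017 - 0.456435) = 0.0206

0.0206


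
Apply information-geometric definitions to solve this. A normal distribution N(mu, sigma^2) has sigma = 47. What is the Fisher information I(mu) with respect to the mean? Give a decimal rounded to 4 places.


The Fisher information for the mean of a normal distribution is I(mu) = 1/sigma^2.
sigma = 47, so sigma^2 = 2209.
I(mu) = 1/2209 = 0.0005

0.0005


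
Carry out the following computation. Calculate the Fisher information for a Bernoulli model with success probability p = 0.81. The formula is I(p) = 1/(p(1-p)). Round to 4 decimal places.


For Bernoulli(p), Fisher information is I(p) = 1/(p*(1-p)).
p = 0.81, 1-p = 0.19.
p*(1-p) = 0.1539.
I(p) = 1/0.1539 = 6.4977

6.4977


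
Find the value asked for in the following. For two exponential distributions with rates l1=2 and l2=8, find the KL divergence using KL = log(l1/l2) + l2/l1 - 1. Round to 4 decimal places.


KL divergence for exponential family:
KL = log(l1/l2) + l2/l1 - 1.
log(2/8) = -1.386294.
8/2 = 4.0.
KL = -1.386294 + 4.0 - 1 = 1.6137

1.6137


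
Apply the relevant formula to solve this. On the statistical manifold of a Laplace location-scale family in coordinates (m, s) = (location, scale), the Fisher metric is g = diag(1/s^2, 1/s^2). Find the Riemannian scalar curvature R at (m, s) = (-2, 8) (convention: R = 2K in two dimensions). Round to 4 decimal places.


The metric has the form g = (A dm^2 + B ds^2)/s^2 with A = 1, B = 1.
Substitute u = sqrt(A/B)*m: g = B*(du^2 + ds^2)/s^2, i.e. B times the
Poincare upper half-plane metric, which has constant Gaussian curvature -1.
Scaling a 2D metric by a constant c divides the Gaussian curvature by c,
so K = -1/B = -1/(1) = -1.0000 everywhere (the point (m, s) = (-2, 8) is irrelevant:
the curvature is constant).
Scalar curvature in dimension 2: R = 2K = -2/(1) = -2.0000.

-2.0000


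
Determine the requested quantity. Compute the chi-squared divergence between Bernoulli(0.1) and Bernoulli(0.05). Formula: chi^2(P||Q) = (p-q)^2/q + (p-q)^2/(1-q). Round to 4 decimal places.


Chi-squared divergence between Bernoulli distributions:
chi^2 = (p-q)^2/q + (p-q)^2/(1-q).
p = 0.1, q = 0.05, p-q = 0.05.
(p-q)^2 = 0.0025.
term1 = 0.0025/0.05 = 0.05.
term2 = 0.0025/0.95 = 0.002632.
chi^2 = 0.05 + 0.002632 = 0.0526

0.0526


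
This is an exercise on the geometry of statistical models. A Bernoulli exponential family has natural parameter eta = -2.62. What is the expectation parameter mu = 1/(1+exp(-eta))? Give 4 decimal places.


Dual coordinate (expectation parameter) for Bernoulli:
mu = 1/(1+exp(-eta)).
eta = -2.62.
exp(-eta) = exp(2.62) = 13.735724.
mu = 1/(1+13.735724) = 0.0679

0.0679


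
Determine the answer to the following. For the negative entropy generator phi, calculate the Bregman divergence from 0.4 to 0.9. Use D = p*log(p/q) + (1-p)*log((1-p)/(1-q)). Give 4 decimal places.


Bregman divergence with negative entropy generator:
D = p*log(p/q) + (1-p)*log((1-p)/(1-q)).
p = 0.4, q = 0.9.
p*log(p/q) = 0.4*log(0.4/0.9) = -0.324372.
(1-p)*log((1-p)/(1-q)) = 0.6*log(0.6/0.1) = 1.075056.
D = -0.324372 + 1.075056 = 0.7507

0.7507


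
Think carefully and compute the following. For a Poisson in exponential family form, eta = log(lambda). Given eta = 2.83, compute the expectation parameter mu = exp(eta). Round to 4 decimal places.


Expectation parameter for Poisson exponential family:
mu = exp(eta).
eta = 2.83.
mu = exp(2.83) = 16.9455

16.9455


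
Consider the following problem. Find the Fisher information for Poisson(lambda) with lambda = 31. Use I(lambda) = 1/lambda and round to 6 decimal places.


Fisher information for Poisson: I(lambda) = 1/lambda.
lambda = 31.
I(lambda) = 1/31 = 0.032258

0.032258


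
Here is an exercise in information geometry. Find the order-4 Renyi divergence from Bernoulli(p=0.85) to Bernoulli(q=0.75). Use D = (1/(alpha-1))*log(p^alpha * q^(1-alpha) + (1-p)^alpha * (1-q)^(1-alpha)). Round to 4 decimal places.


Renyi divergence of order alpha between Bernoulli distributions:
D = (1/(alpha-1))*log(p^alpha * q^(1-alpha) + (1-p)^alpha * (1-q)^(1-alpha)).
alpha = 4, p = 0.85, q = 0.75.
p^alpha * q^(1-alpha) = 0.85^4 * 0.75^-3 = 1.237348.
(1-p)^alpha * (1-q)^(1-alpha) = 0.15^4 * 0.25^-3 = 0.0324.
sum = 1.237348 + 0.0324 = 1.269748.
D = (1/3)*log(1.269748) = 0.0796

0.0796


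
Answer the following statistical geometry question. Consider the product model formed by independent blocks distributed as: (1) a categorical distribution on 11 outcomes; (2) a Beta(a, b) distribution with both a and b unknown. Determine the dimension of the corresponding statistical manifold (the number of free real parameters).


The dimension of a statistical manifold equals the number of free
(independent) real parameters of the model. For a product of independent
blocks the parameter counts add.
- categorical on 11 outcomes (probabilities sum to 1): 11-1 = 10.
- Beta (a, b): 2.
Total = 10 + 2 = 12.
Dimension = 12

12


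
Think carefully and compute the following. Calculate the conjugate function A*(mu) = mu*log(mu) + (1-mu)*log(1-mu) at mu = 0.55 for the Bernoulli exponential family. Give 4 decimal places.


Legendre transform for Bernoulli:
A*(mu) = mu*log(mu) + (1-mu)*log(1-mu).
mu = 0.55, 1-mu = 0.45.
mu*log(mu) = 0.55*log(0.55) = -0.32881.
(1-mu)*log(1-mu) = 0.45*log(0.45) = -0.359328.
A* = -0.32881 + -0.359328 = -0.6881

-0.6881


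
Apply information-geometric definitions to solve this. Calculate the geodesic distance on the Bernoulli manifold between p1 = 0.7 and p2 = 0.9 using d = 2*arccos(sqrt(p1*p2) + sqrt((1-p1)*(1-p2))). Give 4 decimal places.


Geodesic distance on Bernoulli manifold:
d(p1,p2) = 2*arccos(sqrt(p1*p2) + sqrt((1-p1)*(1-p2))).
sqrt(p1*p2) = sqrt(0.7*0.9) = 0.793725.
sqrt((1-p1)*(1-p2)) = sqrt(0.3*0.1) = 0.173205.
arg = 0.793725 + 0.173205 = 0.96693.
d = 2*arccos(0.96693) = 0.5158

0.5158


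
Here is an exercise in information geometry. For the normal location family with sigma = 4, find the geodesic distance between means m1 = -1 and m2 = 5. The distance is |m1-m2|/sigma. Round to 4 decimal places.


On the fixed-variance normal subfamily, geodesic distance = |m1-m2|/sigma.
|-1 - 5| = 6.
sigma = 4.
d = 6/4 = 1.5000

1.5000


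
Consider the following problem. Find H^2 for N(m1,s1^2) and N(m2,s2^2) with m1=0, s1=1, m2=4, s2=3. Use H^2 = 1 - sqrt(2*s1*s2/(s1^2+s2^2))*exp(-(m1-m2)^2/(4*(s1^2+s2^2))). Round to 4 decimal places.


Squared Hellinger distance for Gaussians:
H^2 = 1 - sqrt(2*s1*s2/(s1^2+s2^2)) * exp(-(m1-m2)^2/(4*(s1^2+s2^2))).
s1^2 = 1, s2^2 = 9, s1^2+s2^2 = 10.
sqrt(2*1*3/(10)) = 0.774597.
(m1-m2)^2 = (-4)^2 = 16.
exp(-16/(4*10)) = exp(-0.4) = 0.67032.
H^2 = 1 - 0.774597*0.67032 = 0.4808

0.4808


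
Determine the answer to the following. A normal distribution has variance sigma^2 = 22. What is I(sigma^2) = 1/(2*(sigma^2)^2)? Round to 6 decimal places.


Fisher information for variance: I(sigma^2) = 1/(2*sigma^4).
sigma^2 = 22, so sigma^4 = 484.
I = 1/(2*484) = 1/968 = 0.001033

0.001033


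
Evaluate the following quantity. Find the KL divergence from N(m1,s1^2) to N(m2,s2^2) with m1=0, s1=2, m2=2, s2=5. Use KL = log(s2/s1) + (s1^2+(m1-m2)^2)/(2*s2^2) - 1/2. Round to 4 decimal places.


KL divergence between normal distributions:
KL = log(s2/s1) + (s1^2 + (m1-m2)^2)/(2*s2^2) - 1/2.
log(5/2) = 0.916291.
(2^2 + (0-2)^2)/(2*5^2) = (4 + 4)/50 = 0.16.
KL = 0.916291 + 0.16 - 0.5 = 0.5763

0.5763


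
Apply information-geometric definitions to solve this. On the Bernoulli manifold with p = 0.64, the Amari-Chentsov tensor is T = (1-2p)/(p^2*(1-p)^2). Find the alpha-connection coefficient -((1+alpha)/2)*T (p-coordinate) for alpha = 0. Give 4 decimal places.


Skewness (Amari-Chentsov) tensor: T = (1-2p)/(p^2*(1-p)^2).
p = 0.64, 1-2p = -0.28, p^2 = 0.4096, (1-p)^2 = 0.1296.
T = -0.28/(0.4096 * 0.1296) = -5.274643.
In the p-coordinate, Gamma^(alpha) = Gamma^(0) - (alpha/2)*T with Gamma^(0) = (1/2)*g'(p) = -T/2,
so Gamma^(alpha) = -((1+alpha)/2)*T.
alpha = 0, -(1+alpha)/2 = -0.5.
Gamma = -0.5 * -5.274643 = 2.6373

2.6373


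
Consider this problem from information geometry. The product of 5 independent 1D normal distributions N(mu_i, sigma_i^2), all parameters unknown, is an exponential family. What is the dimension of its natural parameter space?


Exponential family dimension calculation:
Each univariate normal has two natural parameters (mu/sigma^2 and -1/(2 sigma^2)).
With 5 independent components, dim = 2 * 5 = 10.

10


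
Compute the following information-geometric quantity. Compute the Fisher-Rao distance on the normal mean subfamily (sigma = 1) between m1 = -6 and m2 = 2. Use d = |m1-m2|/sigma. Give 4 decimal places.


On the fixed-variance normal subfamily, geodesic distance = |m1-m2|/sigma.
|-6 - 2| = 8.
sigma = 1.
d = 8/1 = 8.0000

8.0000


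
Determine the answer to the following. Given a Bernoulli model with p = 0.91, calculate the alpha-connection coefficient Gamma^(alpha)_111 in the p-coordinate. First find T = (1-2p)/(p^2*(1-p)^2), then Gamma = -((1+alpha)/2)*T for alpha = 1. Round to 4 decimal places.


Skewness (Amari-Chentsov) tensor: T = (1-2p)/(p^2*(1-p)^2).
p = 0.91, 1-2p = -0.82, p^2 = 0.8281, (1-p)^2 = 0.0081.
T = -0.82/(0.8281 * 0.0081) = -122.249206.
In the p-coordinate, Gamma^(alpha) = Gamma^(0) - (alpha/2)*T with Gamma^(0) = (1/2)*g'(p) = -T/2,
so Gamma^(alpha) = -((1+alpha)/2)*T.
alpha = 1, -(1+alpha)/2 = -1.0.
Gamma = -1.0 * -122.249206 = 122.2492

122.2492
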